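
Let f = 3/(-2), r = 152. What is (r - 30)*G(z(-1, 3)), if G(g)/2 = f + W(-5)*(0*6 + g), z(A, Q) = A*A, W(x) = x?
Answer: -1586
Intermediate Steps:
z(A, Q) = A²
f = -3/2 (f = 3*(-½) = -3/2 ≈ -1.5000)
G(g) = -3 - 10*g (G(g) = 2*(-3/2 - 5*(0*6 + g)) = 2*(-3/2 - 5*(0 + g)) = 2*(-3/2 - 5*g) = -3 - 10*g)
(r - 30)*G(z(-1, 3)) = (152 - 30)*(-3 - 10*(-1)²) = 122*(-3 - 10*1) = 122*(-3 - 10) = 122*(-13) = -1586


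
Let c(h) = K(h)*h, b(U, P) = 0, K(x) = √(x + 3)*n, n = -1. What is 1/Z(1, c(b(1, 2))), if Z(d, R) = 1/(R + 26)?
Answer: 26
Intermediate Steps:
K(x) = -√(3 + x) (K(x) = √(x + 3)*(-1) = √(3 + x)*(-1) = -√(3 + x))
c(h) = -h*√(3 + h) (c(h) = (-√(3 + h))*h = -h*√(3 + h))
Z(d, R) = 1/(26 + R)
1/Z(1, c(b(1, 2))) = 1/(1/(26 - 1*0*√(3 + 0))) = 1/(1/(26 - 1*0*√3)) = 1/(1/(26 + 0)) = 1/(1/26) = 26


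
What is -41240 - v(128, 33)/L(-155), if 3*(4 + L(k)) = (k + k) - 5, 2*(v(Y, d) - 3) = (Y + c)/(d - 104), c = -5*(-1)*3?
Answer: -638312437/15478 ≈ -41240.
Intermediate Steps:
c = 15 (c = 5*3 = 15)
v(Y, d) = 3 + (15 + Y)/(2*(-104 + d)) (v(Y, d) = 3 + ((Y + 15)/(d - 104))/2 = 3 + ((15 + Y)/(-104 + d))/2 = 3 + (15 + Y)/(2*(-104 + d)))
L(k) = -17/3 + 2*k/3 (L(k) = -4 + ((k + k) - 5)/3 = -4 + (2*k - 5)/3 = -4 + (-5 + 2*k)/3 = -4 + (-5/3 + 2*k/3) = -17/3 + 2*k/3)
-41240 - v(128, 33)/L(-155) = -41240 - (-609 + 128 + 6*33)/(2*(-104 + 33))/(-17/3 + (⅔)*(-155)) = -41240 - (½)*(-609 + 128 + 198)/(-71)/(-17/3 - 310/3) = -41240 - (½)*(-1/71)*(-283)/(-109) = -41240 - 283*(-1)/(142*109) = -41240 - 1*(-283/15478) = -41240 + 283/15478 = -638312437/15478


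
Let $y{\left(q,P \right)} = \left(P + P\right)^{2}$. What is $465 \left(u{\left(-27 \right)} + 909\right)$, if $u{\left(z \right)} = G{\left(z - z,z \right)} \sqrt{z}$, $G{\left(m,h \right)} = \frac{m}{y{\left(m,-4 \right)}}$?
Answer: $422685$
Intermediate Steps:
$y{\left(q,P \right)} = 4 P^{2}$ ($y{\left(q,P \right)} = \left(2 P\right)^{2} = 4 P^{2}$)
$G{\left(m,h \right)} = \frac{m}{64}$ ($G{\left(m,h \right)} = \frac{m}{4 \left(-4\right)^{2}} = \frac{m}{4 \cdot 16} = \frac{m}{64}$)
$u{\left(z \right)} = 0$ ($u{\left(z \right)} = \frac{z - z}{64} \sqrt{z} = \frac{1}{64} \cdot 0 \sqrt{z} = 0 \sqrt{z} = 0$)
$465 \left(u{\left(-27 \right)} + 909\right) = 465 \left(0 + 909\right) = 465 \cdot 909 = 422685$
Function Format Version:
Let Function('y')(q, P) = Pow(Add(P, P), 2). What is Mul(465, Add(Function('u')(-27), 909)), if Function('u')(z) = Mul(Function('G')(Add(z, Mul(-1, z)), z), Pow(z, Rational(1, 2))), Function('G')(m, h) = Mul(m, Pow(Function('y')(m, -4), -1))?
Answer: 422685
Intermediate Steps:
Function('y')(q, P) = Mul(4, Pow(P, 2)) (Function('y')(q, P) = Pow(Mul(2, P), 2) = Mul(4, Pow(P, 2)))
Function('G')(m, h) = Mul(Rational(1, 64), m) (Function('G')(m, h) = Mul(m, Pow(Mul(4, Pow(-4, 2)), -1)) = Mul(m, Pow(Mul(4, 16), -1)) = Mul(m, Pow(64, -1)) = Mul(m, Rational(1, 64)) = Mul(Rational(1, 64), m))
Function('u')(z) = 0 (Function('u')(z) = Mul(Mul(Rational(1, 64), Add(z, Mul(-1, z))), Pow(z, Rational(1, 2))) = Mul(Mul(Rational(1, 64), 0), Pow(z, Rational(1, 2))) = Mul(0, Pow(z, Rational(1, 2))) = 0)
Mul(465, Add(Function('u')(-27), 909)) = Mul(465, Add(0, 909)) = Mul(465, 909) = 422685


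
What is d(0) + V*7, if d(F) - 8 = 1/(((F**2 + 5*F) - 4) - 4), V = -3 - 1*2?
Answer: -217/8 ≈ -27.125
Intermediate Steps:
V = -5 (V = -3 - 2 = -5)
d(F) = 8 + 1/(-8 + F**2 + 5*F) (d(F) = 8 + 1/(((F**2 + 5*F) - 4) - 4) = 8 + 1/((-4 + F**2 + 5*F) - 4) = 8 + 1/(-8 + F**2 + 5*F))
d(0) + V*7 = (-63 + 8*0**2 + 40*0)/(-8 + 0**2 + 5*0) - 5*7 = (-63 + 8*0 + 0)/(-8 + 0 + 0) - 35 = (-63 + 0 + 0)/(-8) - 35 = -1/8*(-63) - 35 = 63/8 - 35 = -217/8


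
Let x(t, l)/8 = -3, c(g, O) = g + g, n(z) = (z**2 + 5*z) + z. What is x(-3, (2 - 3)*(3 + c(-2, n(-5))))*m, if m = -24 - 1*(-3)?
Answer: 504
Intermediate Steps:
n(z) = z**2 + 6*z
c(g, O) = 2*g
x(t, l) = -24 (x(t, l) = 8*(-3) = -24)
m = -21 (m = -24 + 3 = -21)
x(-3, (2 - 3)*(3 + c(-2, n(-5))))*m = -24*(-21) = 504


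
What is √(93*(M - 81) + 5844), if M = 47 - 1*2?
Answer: 8*√39 ≈ 49.960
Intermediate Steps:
M = 45 (M = 47 - 2 = 45)
√(93*(M - 81) + 5844) = √(93*(45 - 81) + 5844) = √(93*(-36) + 5844) = √(-3348 + 5844) = √2496 = 8*√39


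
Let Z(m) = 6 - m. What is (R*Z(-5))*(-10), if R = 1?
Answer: -110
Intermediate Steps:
(R*Z(-5))*(-10) = (1*(6 - 1*(-5)))*(-10) = (1*(6 + 5))*(-10) = (1*11)*(-10) = 11*(-10) = -110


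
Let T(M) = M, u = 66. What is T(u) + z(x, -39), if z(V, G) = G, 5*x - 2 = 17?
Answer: 27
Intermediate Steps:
x = 19/5 (x = 2/5 + (1/5)*17 = 2/5 + 17/5 = 19/5 ≈ 3.8000)
T(u) + z(x, -39) = 66 - 39 = 27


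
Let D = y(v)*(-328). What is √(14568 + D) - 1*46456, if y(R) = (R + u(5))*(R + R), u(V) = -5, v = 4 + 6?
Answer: -46456 + 2*I*√4558 ≈ -46456.0 + 135.03*I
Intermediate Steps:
v = 10
y(R) = 2*R*(-5 + R) (y(R) = (R - 5)*(R + R) = (-5 + R)*(2*R) = 2*R*(-5 + R))
D = -32800 (D = (2*10*(-5 + 10))*(-328) = (2*10*5)*(-328) = 100*(-328) = -32800)
√(14568 + D) - 1*46456 = √(14568 - 32800) - 1*46456 = √(-18232) - 46456 = 2*I*√4558 - 46456 = -46456 + 2*I*√4558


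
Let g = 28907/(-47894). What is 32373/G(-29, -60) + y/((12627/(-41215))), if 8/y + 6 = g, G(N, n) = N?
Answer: -128825364274321/115813063593 ≈ -1112.4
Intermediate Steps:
g = -28907/47894 (g = 28907*(-1/47894) = -28907/47894 ≈ -0.60356)
y = -383152/316271 (y = 8/(-6 - 28907/47894) = 8/(-316271/47894) = 8*(-47894/316271) = -383152/316271 ≈ -1.2115)
32373/G(-29, -60) + y/((12627/(-41215))) = 32373/(-29) - 383152/(316271*(12627/(-41215))) = 32373*(-1/29) - 383152/(316271*(12627*(-1/41215))) = -32373/29 - 383152/(316271*(-12627/41215)) = -32373/29 - 383152/316271*(-41215/12627) = -32373/29 + 15791609680/3993553917 = -128825364274321/115813063593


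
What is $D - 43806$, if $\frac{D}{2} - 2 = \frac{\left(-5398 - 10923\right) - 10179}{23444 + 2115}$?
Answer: $- \frac{1119588318}{25559} \approx -43804.0$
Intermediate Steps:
$D = \frac{49236}{25559}$ ($D = 4 + 2 \frac{\left(-5398 - 10923\right) - 10179}{23444 + 2115} = 4 + 2 \frac{-16321 - 10179}{25559} = 4 + 2 \left(\left(-26500\right) \frac{1}{25559}\right) = 4 + 2 \left(- \frac{26500}{25559}\right) = 4 - \frac{53000}{25559} = \frac{49236}{25559} \approx 1.9264$)
$D - 43806 = \frac{49236}{25559} - 43806 = - \frac{1119588318}{25559}$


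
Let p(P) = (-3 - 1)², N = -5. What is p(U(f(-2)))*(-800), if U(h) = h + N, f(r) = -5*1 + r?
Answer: -12800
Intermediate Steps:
f(r) = -5 + r
U(h) = -5 + h (U(h) = h - 5 = -5 + h)
p(P) = 16 (p(P) = (-4)² = 16)
p(U(f(-2)))*(-800) = 16*(-800) = -12800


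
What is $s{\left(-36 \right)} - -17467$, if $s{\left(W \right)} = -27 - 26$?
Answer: $17414$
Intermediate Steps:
$s{\left(W \right)} = -53$ ($s{\left(W \right)} = -27 - 26 = -53$)
$s{\left(-36 \right)} - -17467 = -53 - -17467 = -53 + 17467 = 17414$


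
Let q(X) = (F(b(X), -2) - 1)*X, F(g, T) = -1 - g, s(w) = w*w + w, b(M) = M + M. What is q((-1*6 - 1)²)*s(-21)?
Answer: -2058000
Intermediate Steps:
b(M) = 2*M
s(w) = w + w² (s(w) = w² + w = w + w²)
q(X) = X*(-2 - 2*X) (q(X) = ((-1 - 2*X) - 1)*X = (-2 - 2*X)*X = X*(-2 - 2*X))
q((-1*6 - 1)²)*s(-21) = (-2*(-1*6 - 1)²*(1 + (-1*6 - 1)²))*(-21*(1 - 21)) = (-2*(-6 - 1)²*(1 + (-6 - 1)²))*(-21*(-20)) = -2*(-7)²*(1 + (-7)²)*420 = -2*49*(1 + 49)*420 = -2*49*50*420 = -4900*420 = -2058000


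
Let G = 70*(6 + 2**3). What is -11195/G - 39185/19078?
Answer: -25197951/1869644 ≈ -13.477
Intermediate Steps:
G = 980 (G = 70*(6 + 8) = 70*14 = 980)
-11195/G - 39185/19078 = -11195/980 - 39185/19078 = -11195*1/980 - 39185*1/19078 = -2239/196 - 39185/19078 = -25197951/1869644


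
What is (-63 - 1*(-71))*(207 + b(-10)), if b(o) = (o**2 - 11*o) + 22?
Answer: 3512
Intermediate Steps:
b(o) = 22 + o**2 - 11*o
(-63 - 1*(-71))*(207 + b(-10)) = (-63 - 1*(-71))*(207 + (22 + (-10)**2 - 11*(-10))) = (-63 + 71)*(207 + (22 + 100 + 110)) = 8*(207 + 232) = 8*439 = 3512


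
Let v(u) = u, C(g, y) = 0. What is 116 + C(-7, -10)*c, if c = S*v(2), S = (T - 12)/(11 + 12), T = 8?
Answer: 116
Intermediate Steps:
S = -4/23 (S = (8 - 12)/(11 + 12) = -4/23 ≈ -0.17391)
c = -8/23 (c = -4/23*2 = -8/23 ≈ -0.34783)
116 + C(-7, -10)*c = 116 + 0*(-8/23) = 116 + 0 = 116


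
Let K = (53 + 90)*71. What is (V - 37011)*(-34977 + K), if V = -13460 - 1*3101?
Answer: 1329871328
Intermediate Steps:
K = 10153 (K = 143*71 = 10153)
V = -16561 (V = -13460 - 3101 = -16561)
(V - 37011)*(-34977 + K) = (-16561 - 37011)*(-34977 + 10153) = -53572*(-24824) = 1329871328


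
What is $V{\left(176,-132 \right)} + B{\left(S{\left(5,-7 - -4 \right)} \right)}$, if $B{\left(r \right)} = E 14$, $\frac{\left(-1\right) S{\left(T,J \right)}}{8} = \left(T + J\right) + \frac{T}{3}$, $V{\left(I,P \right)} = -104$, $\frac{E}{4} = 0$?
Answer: $-104$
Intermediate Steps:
$E = 0$ ($E = 4 \cdot 0 = 0$)
$S{\left(T,J \right)} = - 8 J - \frac{32 T}{3}$ ($S{\left(T,J \right)} = - 8 \left(\left(T + J\right) + \frac{T}{3}\right) = - 8 \left(\left(J + T\right) + T \frac{1}{3}\right) = - 8 \left(\left(J + T\right) + \frac{T}{3}\right) = - 8 \left(J + \frac{4 T}{3}\right) = - 8 J - \frac{32 T}{3}$)
$B{\left(r \right)} = 0$ ($B{\left(r \right)} = 0 \cdot 14 = 0$)
$V{\left(176,-132 \right)} + B{\left(S{\left(5,-7 - -4 \right)} \right)} = -104 + 0 = -104$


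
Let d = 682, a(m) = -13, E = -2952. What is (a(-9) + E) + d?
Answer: -2283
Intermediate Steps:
(a(-9) + E) + d = (-13 - 2952) + 682 = -2965 + 682 = -2283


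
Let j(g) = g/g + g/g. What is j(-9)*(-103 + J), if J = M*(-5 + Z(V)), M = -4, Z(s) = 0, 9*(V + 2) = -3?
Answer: -166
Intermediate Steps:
V = -7/3 (V = -2 + (⅑)*(-3) = -2 - ⅓ = -7/3 ≈ -2.3333)
j(g) = 2 (j(g) = 1 + 1 = 2)
J = 20 (J = -4*(-5 + 0) = -4*(-5) = 20)
j(-9)*(-103 + J) = 2*(-103 + 20) = 2*(-83) = -166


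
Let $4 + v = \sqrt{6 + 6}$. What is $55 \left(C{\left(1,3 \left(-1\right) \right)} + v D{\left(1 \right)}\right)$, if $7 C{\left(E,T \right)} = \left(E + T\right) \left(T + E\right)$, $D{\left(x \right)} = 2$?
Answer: $- \frac{2860}{7} + 220 \sqrt{3} \approx -27.52$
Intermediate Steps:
$C{\left(E,T \right)} = \frac{\left(E + T\right)^{2}}{7}$ ($C{\left(E,T \right)} = \frac{\left(E + T\right) \left(T + E\right)}{7} = \frac{\left(E + T\right) \left(E + T\right)}{7} = \frac{\left(E + T\right)^{2}}{7}$)
$v = -4 + 2 \sqrt{3}$ ($v = -4 + \sqrt{6 + 6} = -4 + \sqrt{12} = -4 + 2 \sqrt{3} \approx -0.5359$)
$55 \left(C{\left(1,3 \left(-1\right) \right)} + v D{\left(1 \right)}\right) = 55 \left(\frac{\left(1 + 3 \left(-1\right)\right)^{2}}{7} + \left(-4 + 2 \sqrt{3}\right) 2\right) = 55 \left(\frac{\left(1 - 3\right)^{2}}{7} - \left(8 - 4 \sqrt{3}\right)\right) = 55 \left(\frac{\left(-2\right)^{2}}{7} - \left(8 - 4 \sqrt{3}\right)\right) = 55 \left(\frac{1}{7} \cdot 4 - \left(8 - 4 \sqrt{3}\right)\right) = 55 \left(\frac{4}{7} - \left(8 - 4 \sqrt{3}\right)\right) = 55 \left(- \frac{52}{7} + 4 \sqrt{3}\right) = - \frac{2860}{7} + 220 \sqrt{3}$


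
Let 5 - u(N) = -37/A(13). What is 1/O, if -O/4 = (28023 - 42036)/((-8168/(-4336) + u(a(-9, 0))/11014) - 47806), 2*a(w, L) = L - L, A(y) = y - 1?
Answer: -1712225245517/2007644079456 ≈ -0.85285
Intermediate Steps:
A(y) = -1 + y
a(w, L) = 0 (a(w, L) = (L - L)/2 = (½)*0 = 0)
u(N) = 97/12 (u(N) = 5 - (-37)/(-1 + 13) = 5 - (-37)/12 = 5 - 1*(-37/12) = 5 + 37/12 = 97/12)
O = -2007644079456/1712225245517 (O = -4*(28023 - 42036)/((-8168/(-4336) + (97/12)/11014) - 47806) = -(-56052)/((-8168*(-1/4336) + (97/12)*(1/11014)) - 47806) = -(-56052)/((1021/542 + 97/132168) - 47806) = -(-56052)/(67498051/35817528 - 47806) = -(-56052)/(-1712225245517/35817528) = -(-56052)*(-35817528)/1712225245517 = -4*501911019864/1712225245517 = -2007644079456/1712225245517 ≈ -1.1725)
1/O = 1/(-2007644079456/1712225245517) = -1712225245517/2007644079456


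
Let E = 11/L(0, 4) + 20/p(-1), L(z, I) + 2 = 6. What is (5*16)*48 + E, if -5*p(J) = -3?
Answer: 46513/12 ≈ 3876.1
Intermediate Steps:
L(z, I) = 4 (L(z, I) = -2 + 6 = 4)
p(J) = ⅗ (p(J) = -⅕*(-3) = ⅗)
E = 433/12 (E = 11/4 + 20/(⅗) = 11*(¼) + 20*(5/3) = 11/4 + 100/3 = 433/12 ≈ 36.083)
(5*16)*48 + E = (5*16)*48 + 433/12 = 80*48 + 433/12 = 3840 + 433/12 = 46513/12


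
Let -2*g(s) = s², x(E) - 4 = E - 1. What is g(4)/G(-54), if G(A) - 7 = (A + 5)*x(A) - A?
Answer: -1/320 ≈ -0.0031250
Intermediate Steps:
x(E) = 3 + E (x(E) = 4 + (E - 1) = 4 + (-1 + E) = 3 + E)
g(s) = -s²/2
G(A) = 7 - A + (3 + A)*(5 + A) (G(A) = 7 + ((A + 5)*(3 + A) - A) = 7 + ((5 + A)*(3 + A) - A) = 7 + ((3 + A)*(5 + A) - A) = 7 + (-A + (3 + A)*(5 + A)) = 7 - A + (3 + A)*(5 + A))
g(4)/G(-54) = (-½*4²)/(22 + (-54)² + 7*(-54)) = (-½*16)/(22 + 2916 - 378) = -8/2560 = -8*1/2560 = -1/320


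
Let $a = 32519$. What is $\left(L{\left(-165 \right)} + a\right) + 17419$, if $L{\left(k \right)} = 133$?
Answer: $50071$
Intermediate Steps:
$\left(L{\left(-165 \right)} + a\right) + 17419 = \left(133 + 32519\right) + 17419 = 32652 + 17419 = 50071$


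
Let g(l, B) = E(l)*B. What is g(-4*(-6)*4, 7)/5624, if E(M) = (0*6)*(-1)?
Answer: 0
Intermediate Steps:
E(M) = 0 (E(M) = 0*(-1) = 0)
g(l, B) = 0 (g(l, B) = 0*B = 0)
g(-4*(-6)*4, 7)/5624 = 0/5624 = 0*(1/5624) = 0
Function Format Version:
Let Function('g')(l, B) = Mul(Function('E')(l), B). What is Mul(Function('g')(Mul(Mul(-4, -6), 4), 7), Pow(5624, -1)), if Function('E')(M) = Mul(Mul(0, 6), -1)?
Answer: 0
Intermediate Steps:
Function('E')(M) = 0 (Function('E')(M) = Mul(0, -1) = 0)
Function('g')(l, B) = 0 (Function('g')(l, B) = Mul(0, B) = 0)
Mul(Function('g')(Mul(Mul(-4, -6), 4), 7), Pow(5624, -1)) = Mul(0, Pow(5624, -1)) = Mul(0, Rational(1, 5624)) = 0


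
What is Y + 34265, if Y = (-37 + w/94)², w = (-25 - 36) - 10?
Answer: 315360941/8836 ≈ 35690.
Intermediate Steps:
w = -71 (w = -61 - 10 = -71)
Y = 12595401/8836 (Y = (-37 - 71/94)² = (-3549/94)² = 12595401/8836 ≈ 1425.5)
Y + 34265 = 12595401/8836 + 34265 = 315360941/8836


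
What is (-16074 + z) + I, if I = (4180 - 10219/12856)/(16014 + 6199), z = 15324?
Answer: -214124018139/285570328 ≈ -749.81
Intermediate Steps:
I = 53727861/285570328 (I = (4180 - 10219*1/12856)/22213 = (4180 - 10219/12856)*(1/22213) = (53727861/12856)*(1/22213) = 53727861/285570328 ≈ 0.18814)
(-16074 + z) + I = (-16074 + 15324) + 53727861/285570328 = -750 + 53727861/285570328 = -214124018139/285570328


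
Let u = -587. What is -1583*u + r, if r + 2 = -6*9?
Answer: 929165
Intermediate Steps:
r = -56 (r = -2 - 6*9 = -2 - 54 = -56)
-1583*u + r = -1583*(-587) - 56 = 929221 - 56 = 929165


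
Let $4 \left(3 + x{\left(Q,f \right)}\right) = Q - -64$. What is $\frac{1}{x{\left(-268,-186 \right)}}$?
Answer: $- \frac{1}{54} \approx -0.018519$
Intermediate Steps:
$x{\left(Q,f \right)} = 13 + \frac{Q}{4}$ ($x{\left(Q,f \right)} = -3 + \frac{Q - -64}{4} = -3 + \frac{Q + 64}{4} = -3 + \frac{64 + Q}{4} = -3 + \left(16 + \frac{Q}{4}\right) = 13 + \frac{Q}{4}$)
$\frac{1}{x{\left(-268,-186 \right)}} = \frac{1}{13 + \frac{1}{4} \left(-268\right)} = \frac{1}{13 - 67} = \frac{1}{-54} = - \frac{1}{54}$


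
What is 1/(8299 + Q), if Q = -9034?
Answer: -1/735 ≈ -0.0013605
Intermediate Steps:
1/(8299 + Q) = 1/(8299 - 9034) = 1/(-735) = -1/735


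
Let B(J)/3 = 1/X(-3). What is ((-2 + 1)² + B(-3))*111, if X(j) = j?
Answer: 0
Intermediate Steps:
B(J) = -1 (B(J) = 3/(-3) = 3*(-⅓) = -1)
((-2 + 1)² + B(-3))*111 = ((-2 + 1)² - 1)*111 = ((-1)² - 1)*111 = (1 - 1)*111 = 0*111 = 0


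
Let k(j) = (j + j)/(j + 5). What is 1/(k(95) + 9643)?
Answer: 10/96449 ≈ 0.00010368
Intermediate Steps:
k(j) = 2*j/(5 + j) (k(j) = (2*j)/(5 + j) = 2*j/(5 + j))
1/(k(95) + 9643) = 1/(2*95/(5 + 95) + 9643) = 1/(2*95/100 + 9643) = 1/(2*95*(1/100) + 9643) = 1/(19/10 + 9643) = 1/(96449/10) = 10/96449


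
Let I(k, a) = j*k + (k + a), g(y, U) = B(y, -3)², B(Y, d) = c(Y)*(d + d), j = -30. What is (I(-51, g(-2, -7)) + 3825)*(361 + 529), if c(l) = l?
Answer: 4848720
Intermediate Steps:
B(Y, d) = 2*Y*d (B(Y, d) = Y*(d + d) = Y*(2*d) = 2*Y*d)
g(y, U) = 36*y² (g(y, U) = (2*y*(-3))² = (-6*y)² = 36*y²)
I(k, a) = a - 29*k (I(k, a) = -30*k + (k + a) = -30*k + (a + k) = a - 29*k)
(I(-51, g(-2, -7)) + 3825)*(361 + 529) = ((36*(-2)² - 29*(-51)) + 3825)*(361 + 529) = ((36*4 + 1479) + 3825)*890 = ((144 + 1479) + 3825)*890 = (1623 + 3825)*890 = 5448*890 = 4848720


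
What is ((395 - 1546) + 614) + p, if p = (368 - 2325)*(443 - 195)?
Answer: -485873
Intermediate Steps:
p = -485336 (p = -1957*248 = -485336)
((395 - 1546) + 614) + p = ((395 - 1546) + 614) - 485336 = (-1151 + 614) - 485336 = -537 - 485336 = -485873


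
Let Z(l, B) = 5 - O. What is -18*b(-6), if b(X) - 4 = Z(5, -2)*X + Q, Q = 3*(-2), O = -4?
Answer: 1008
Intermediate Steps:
Q = -6
Z(l, B) = 9 (Z(l, B) = 5 - 1*(-4) = 5 + 4 = 9)
b(X) = -2 + 9*X (b(X) = 4 + (9*X - 6) = 4 + (-6 + 9*X) = -2 + 9*X)
-18*b(-6) = -18*(-2 + 9*(-6)) = -18*(-2 - 54) = -18*(-56) = 1008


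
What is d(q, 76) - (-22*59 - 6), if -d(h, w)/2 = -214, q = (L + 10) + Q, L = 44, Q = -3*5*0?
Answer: 1732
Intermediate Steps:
Q = 0 (Q = -15*0 = 0)
q = 54 (q = (44 + 10) + 0 = 54 + 0 = 54)
d(h, w) = 428 (d(h, w) = -2*(-214) = 428)
d(q, 76) - (-22*59 - 6) = 428 - (-22*59 - 6) = 428 - (-1298 - 6) = 428 - 1*(-1304) = 428 + 1304 = 1732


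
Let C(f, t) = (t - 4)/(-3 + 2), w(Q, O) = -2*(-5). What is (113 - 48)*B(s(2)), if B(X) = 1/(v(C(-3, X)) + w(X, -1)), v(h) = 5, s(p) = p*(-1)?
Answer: 13/3 ≈ 4.3333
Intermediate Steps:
w(Q, O) = 10
C(f, t) = 4 - t (C(f, t) = (-4 + t)/(-1) = (-4 + t)*(-1) = 4 - t)
s(p) = -p
B(X) = 1/15 (B(X) = 1/(5 + 10) = 1/15)
(113 - 48)*B(s(2)) = (113 - 48)*(1/15) = 65*(1/15) = 13/3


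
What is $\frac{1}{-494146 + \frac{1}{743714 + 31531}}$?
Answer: $- \frac{775245}{383084215769} \approx -2.0237 \cdot 10^{-6}$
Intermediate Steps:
$\frac{1}{-494146 + \frac{1}{743714 + 31531}} = \frac{1}{-494146 + \frac{1}{775245}} = \frac{1}{- \frac{383084215769}{775245}} = - \frac{775245}{383084215769}$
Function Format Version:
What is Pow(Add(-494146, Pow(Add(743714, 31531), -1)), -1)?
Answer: Rational(-775245, 383084215769) ≈ -2.0237e-6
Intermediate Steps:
Pow(Add(-494146, Pow(Add(743714, 31531), -1)), -1) = Pow(Add(-494146, Pow(775245, -1)), -1) = Pow(Add(-494146, Rational(1, 775245)), -1) = Pow(Rational(-383084215769, 775245), -1) = Rational(-775245, 383084215769)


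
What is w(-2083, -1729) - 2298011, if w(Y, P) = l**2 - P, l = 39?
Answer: -2294761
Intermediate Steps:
w(Y, P) = 1521 - P (w(Y, P) = 39**2 - P = 1521 - P)
w(-2083, -1729) - 2298011 = (1521 - 1*(-1729)) - 2298011 = (1521 + 1729) - 2298011 = 3250 - 2298011 = -2294761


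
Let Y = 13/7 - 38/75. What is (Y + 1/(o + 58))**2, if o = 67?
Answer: 12716356/6890625 ≈ 1.8455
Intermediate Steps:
Y = 709/525 (Y = 13*(1/7) - 38*1/75 = 13/7 - 38/75 = 709/525 ≈ 1.3505)
(Y + 1/(o + 58))**2 = (709/525 + 1/(67 + 58))**2 = (709/525 + 1/125)**2 = (3566/2625)**2 = 12716356/6890625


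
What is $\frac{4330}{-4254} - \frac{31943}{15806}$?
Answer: $- \frac{102162751}{33619362} \approx -3.0388$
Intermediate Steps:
$\frac{4330}{-4254} - \frac{31943}{15806} = 4330 \left(- \frac{1}{4254}\right) - \frac{31943}{15806} = - \frac{2165}{2127} - \frac{31943}{15806} = - \frac{102162751}{33619362}$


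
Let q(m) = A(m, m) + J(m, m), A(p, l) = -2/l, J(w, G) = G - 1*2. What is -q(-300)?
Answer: 45299/150 ≈ 301.99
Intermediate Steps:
J(w, G) = -2 + G (J(w, G) = G - 2 = -2 + G)
q(m) = -2 + m - 2/m (q(m) = -2/m + (-2 + m) = -2 + m - 2/m)
-q(-300) = -(-2 - 300 - 2/(-300)) = -(-2 - 300 - 2*(-1/300)) = -(-2 - 300 + 1/150) = -1*(-45299/150) = 45299/150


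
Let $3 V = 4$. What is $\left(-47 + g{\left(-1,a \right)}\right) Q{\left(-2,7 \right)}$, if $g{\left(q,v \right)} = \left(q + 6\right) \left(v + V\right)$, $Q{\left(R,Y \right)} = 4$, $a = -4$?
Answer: $- \frac{724}{3} \approx -241.33$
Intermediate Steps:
$V = \frac{4}{3}$ ($V = \frac{1}{3} \cdot 4 = \frac{4}{3} \approx 1.3333$)
$g{\left(q,v \right)} = \left(6 + q\right) \left(\frac{4}{3} + v\right)$ ($g{\left(q,v \right)} = \left(q + 6\right) \left(v + \frac{4}{3}\right) = \left(6 + q\right) \left(\frac{4}{3} + v\right)$)
$\left(-47 + g{\left(-1,a \right)}\right) Q{\left(-2,7 \right)} = \left(-47 + \left(8 + 6 \left(-4\right) + \frac{4}{3} \left(-1\right) - -4\right)\right) 4 = \left(-47 + \left(8 - 24 - \frac{4}{3} + 4\right)\right) 4 = \left(-47 - \frac{40}{3}\right) 4 = \left(- \frac{181}{3}\right) 4 = - \frac{724}{3}$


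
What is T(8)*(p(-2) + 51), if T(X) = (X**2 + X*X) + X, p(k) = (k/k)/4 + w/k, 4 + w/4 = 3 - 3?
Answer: 8058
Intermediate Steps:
w = -16 (w = -16 + 4*(3 - 3) = -16 + 4*0 = -16 + 0 = -16)
p(k) = 1/4 - 16/k (p(k) = (k/k)/4 - 16/k = 1*(1/4) - 16/k = 1/4 - 16/k)
T(X) = X + 2*X**2 (T(X) = (X**2 + X**2) + X = 2*X**2 + X = X + 2*X**2)
T(8)*(p(-2) + 51) = (8*(1 + 2*8))*((1/4)*(-64 - 2)/(-2) + 51) = (8*(1 + 16))*((1/4)*(-1/2)*(-66) + 51) = (8*17)*(33/4 + 51) = 136*(237/4) = 8058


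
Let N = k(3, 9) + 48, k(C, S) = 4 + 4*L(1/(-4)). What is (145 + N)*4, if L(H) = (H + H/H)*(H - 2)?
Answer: 761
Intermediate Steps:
L(H) = (1 + H)*(-2 + H) (L(H) = (H + 1)*(-2 + H) = (1 + H)*(-2 + H))
k(C, S) = -11/4 (k(C, S) = 4 + 4*(-2 + (1/(-4))² - 1/(-4)) = 4 + 4*(-2 + (-¼)² - 1*(-¼)) = 4 + 4*(-2 + 1/16 + ¼) = 4 + 4*(-27/16) = 4 - 27/4 = -11/4)
N = 181/4 (N = -11/4 + 48 = 181/4 ≈ 45.250)
(145 + N)*4 = (145 + 181/4)*4 = (761/4)*4 = 761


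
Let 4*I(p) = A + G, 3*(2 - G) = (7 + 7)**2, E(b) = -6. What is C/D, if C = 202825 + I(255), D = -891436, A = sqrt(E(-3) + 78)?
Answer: -1216855/5348616 - 3*sqrt(2)/1782872 ≈ -0.22751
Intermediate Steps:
G = -190/3 (G = 2 - (7 + 7)**2/3 = 2 - 1/3*14**2 = 2 - 1/3*196 = 2 - 196/3 = -190/3 ≈ -63.333)
A = 6*sqrt(2) (A = sqrt(-6 + 78) = sqrt(72) = 6*sqrt(2) ≈ 8.4853)
I(p) = -95/6 + 3*sqrt(2)/2 (I(p) = (6*sqrt(2) - 190/3)/4 = (-190/3 + 6*sqrt(2))/4 = -95/6 + 3*sqrt(2)/2)
C = 1216855/6 + 3*sqrt(2)/2 (C = 202825 + (-95/6 + 3*sqrt(2)/2) = 1216855/6 + 3*sqrt(2)/2 ≈ 2.0281e+5)
C/D = (1216855/6 + 3*sqrt(2)/2)/(-891436) = (1216855/6 + 3*sqrt(2)/2)*(-1/891436) = -1216855/5348616 - 3*sqrt(2)/1782872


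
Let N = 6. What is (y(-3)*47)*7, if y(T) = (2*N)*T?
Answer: -11844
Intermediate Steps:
y(T) = 12*T (y(T) = (2*6)*T = 12*T)
(y(-3)*47)*7 = ((12*(-3))*47)*7 = -36*47*7 = -1692*7 = -11844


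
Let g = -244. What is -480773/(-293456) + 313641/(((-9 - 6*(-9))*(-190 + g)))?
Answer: -4591685367/318399760 ≈ -14.421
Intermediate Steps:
-480773/(-293456) + 313641/(((-9 - 6*(-9))*(-190 + g))) = -480773/(-293456) + 313641/(((-9 - 6*(-9))*(-190 - 244))) = -480773*(-1/293456) + 313641/(((-9 + 54)*(-434))) = 480773/293456 + 313641/((45*(-434))) = 480773/293456 + 313641/(-19530) = 480773/293456 + 313641*(-1/19530) = 480773/293456 - 34849/2170 = -4591685367/318399760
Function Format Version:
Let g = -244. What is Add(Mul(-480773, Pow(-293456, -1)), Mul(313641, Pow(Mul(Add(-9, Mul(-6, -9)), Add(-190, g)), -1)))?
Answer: Rational(-4591685367, 318399760) ≈ -14.421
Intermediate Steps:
Add(Mul(-480773, Pow(-293456, -1)), Mul(313641, Pow(Mul(Add(-9, Mul(-6, -9)), Add(-190, g)), -1))) = Add(Mul(-480773, Pow(-293456, -1)), Mul(313641, Pow(Mul(Add(-9, Mul(-6, -9)), Add(-190, -244)), -1))) = Add(Mul(-480773, Rational(-1, 293456)), Mul(313641, Pow(Mul(Add(-9, 54), -434), -1))) = Add(Rational(480773, 293456), Mul(313641, Pow(Mul(45, -434), -1))) = Add(Rational(480773, 293456), Mul(313641, Pow(-19530, -1))) = Add(Rational(480773, 293456), Mul(313641, Rational(-1, 19530))) = Add(Rational(480773, 293456), Rational(-34849, 2170)) = Rational(-4591685367, 318399760)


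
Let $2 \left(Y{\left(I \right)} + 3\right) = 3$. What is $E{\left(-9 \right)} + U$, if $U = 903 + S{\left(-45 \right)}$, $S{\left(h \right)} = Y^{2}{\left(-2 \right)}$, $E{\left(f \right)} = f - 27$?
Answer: $\frac{3477}{4} \approx 869.25$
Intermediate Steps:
$Y{\left(I \right)} = - \frac{3}{2}$ ($Y{\left(I \right)} = -3 + \frac{1}{2} \cdot 3 = -3 + \frac{3}{2} = - \frac{3}{2}$)
$E{\left(f \right)} = -27 + f$
$S{\left(h \right)} = \frac{9}{4}$ ($S{\left(h \right)} = \left(- \frac{3}{2}\right)^{2} = \frac{9}{4}$)
$U = \frac{3621}{4}$ ($U = 903 + \frac{9}{4} = \frac{3621}{4} \approx 905.25$)
$E{\left(-9 \right)} + U = \left(-27 - 9\right) + \frac{3621}{4} = -36 + \frac{3621}{4} = \frac{3477}{4}$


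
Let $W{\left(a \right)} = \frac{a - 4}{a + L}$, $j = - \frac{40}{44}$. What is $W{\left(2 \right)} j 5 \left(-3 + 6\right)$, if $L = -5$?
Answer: $- \frac{100}{11} \approx -9.0909$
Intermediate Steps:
$j = - \frac{10}{11}$ ($j = \left(-40\right) \frac{1}{44} = - \frac{10}{11} \approx -0.90909$)
$W{\left(a \right)} = \frac{-4 + a}{-5 + a}$ ($W{\left(a \right)} = \frac{a - 4}{a - 5} = \frac{-4 + a}{-5 + a}$)
$W{\left(2 \right)} j 5 \left(-3 + 6\right) = \frac{-4 + 2}{-5 + 2} \left(- \frac{10}{11}\right) 5 \left(-3 + 6\right) = \frac{1}{-3} \left(-2\right) \left(- \frac{10}{11}\right) 5 \cdot 3 = \left(- \frac{1}{3}\right) \left(-2\right) \left(- \frac{10}{11}\right) 15 = \frac{2}{3} \left(- \frac{10}{11}\right) 15 = \left(- \frac{20}{33}\right) 15 = - \frac{100}{11}$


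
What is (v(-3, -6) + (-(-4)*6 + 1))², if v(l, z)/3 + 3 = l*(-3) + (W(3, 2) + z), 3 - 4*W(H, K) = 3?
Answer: 625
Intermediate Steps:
W(H, K) = 0 (W(H, K) = ¾ - ¼*3 = ¾ - ¾ = 0)
v(l, z) = -9 - 9*l + 3*z (v(l, z) = -9 + 3*(l*(-3) + (0 + z)) = -9 + 3*(-3*l + z) = -9 + 3*(z - 3*l) = -9 + (-9*l + 3*z) = -9 - 9*l + 3*z)
(v(-3, -6) + (-(-4)*6 + 1))² = ((-9 - 9*(-3) + 3*(-6)) + (-(-4)*6 + 1))² = ((-9 + 27 - 18) + (-4*(-6) + 1))² = (0 + (24 + 1))² = (0 + 25)² = 25² = 625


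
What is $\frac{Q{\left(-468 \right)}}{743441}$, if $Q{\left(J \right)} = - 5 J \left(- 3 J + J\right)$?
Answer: $\frac{2190240}{743441} \approx 2.9461$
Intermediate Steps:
$Q{\left(J \right)} = 10 J^{2}$ ($Q{\left(J \right)} = - 5 J \left(- 2 J\right) = 10 J^{2}$)
$\frac{Q{\left(-468 \right)}}{743441} = \frac{10 \left(-468\right)^{2}}{743441} = 10 \cdot 219024 \cdot \frac{1}{743441} = 2190240 \cdot \frac{1}{743441} = \frac{2190240}{743441}$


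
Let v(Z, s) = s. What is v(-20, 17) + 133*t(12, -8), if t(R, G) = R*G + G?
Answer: -13815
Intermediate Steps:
t(R, G) = G + G*R (t(R, G) = G*R + G = G + G*R)
v(-20, 17) + 133*t(12, -8) = 17 + 133*(-8*(1 + 12)) = 17 + 133*(-8*13) = 17 + 133*(-104) = 17 - 13832 = -13815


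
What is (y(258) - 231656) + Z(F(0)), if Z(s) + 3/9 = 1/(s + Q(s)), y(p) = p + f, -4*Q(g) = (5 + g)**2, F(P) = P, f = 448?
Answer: -17321287/75 ≈ -2.3095e+5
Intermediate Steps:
Q(g) = -(5 + g)**2/4
y(p) = 448 + p (y(p) = p + 448 = 448 + p)
Z(s) = -1/3 + 1/(s - (5 + s)**2/4)
(y(258) - 231656) + Z(F(0)) = ((448 + 258) - 231656) + (12 + (5 + 0)**2 - 4*0)/(3*(-(5 + 0)**2 + 4*0)) = (706 - 231656) + (12 + 5**2 + 0)/(3*(-1*5**2 + 0)) = -230950 + (12 + 25 + 0)/(3*(-1*25 + 0)) = -230950 + (1/3)*37/(-25 + 0) = -230950 + (1/3)*37/(-25) = -230950 + (1/3)*(-1/25)*37 = -230950 - 37/75 = -17321287/75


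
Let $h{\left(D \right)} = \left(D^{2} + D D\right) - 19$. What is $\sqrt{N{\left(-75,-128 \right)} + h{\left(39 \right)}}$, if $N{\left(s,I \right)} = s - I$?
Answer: $2 \sqrt{769} \approx 55.462$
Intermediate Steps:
$h{\left(D \right)} = -19 + 2 D^{2}$ ($h{\left(D \right)} = \left(D^{2} + D^{2}\right) - 19 = 2 D^{2} - 19 = -19 + 2 D^{2}$)
$\sqrt{N{\left(-75,-128 \right)} + h{\left(39 \right)}} = \sqrt{\left(-75 - -128\right) - \left(19 - 2 \cdot 39^{2}\right)} = \sqrt{\left(-75 + 128\right) + \left(-19 + 2 \cdot 1521\right)} = \sqrt{53 + \left(-19 + 3042\right)} = \sqrt{53 + 3023} = \sqrt{3076} = 2 \sqrt{769}$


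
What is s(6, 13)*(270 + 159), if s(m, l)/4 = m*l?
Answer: 133848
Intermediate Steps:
s(m, l) = 4*l*m (s(m, l) = 4*(m*l) = 4*(l*m) = 4*l*m)
s(6, 13)*(270 + 159) = (4*13*6)*(270 + 159) = 312*429 = 133848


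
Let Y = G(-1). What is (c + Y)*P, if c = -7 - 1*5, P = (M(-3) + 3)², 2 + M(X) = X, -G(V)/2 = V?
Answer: -40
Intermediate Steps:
G(V) = -2*V
Y = 2 (Y = -2*(-1) = 2)
M(X) = -2 + X
P = 4 (P = ((-2 - 3) + 3)² = (-5 + 3)² = (-2)² = 4)
c = -12 (c = -7 - 5 = -12)
(c + Y)*P = (-12 + 2)*4 = -10*4 = -40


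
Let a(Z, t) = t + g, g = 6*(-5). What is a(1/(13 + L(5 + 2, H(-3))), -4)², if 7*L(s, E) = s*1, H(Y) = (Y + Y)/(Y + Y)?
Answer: 1156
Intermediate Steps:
g = -30
H(Y) = 1 (H(Y) = (2*Y)/((2*Y)) = (2*Y)*(1/(2*Y)) = 1)
L(s, E) = s/7 (L(s, E) = (s*1)/7 = s/7)
a(Z, t) = -30 + t (a(Z, t) = t - 30 = -30 + t)
a(1/(13 + L(5 + 2, H(-3))), -4)² = (-30 - 4)² = (-34)² = 1156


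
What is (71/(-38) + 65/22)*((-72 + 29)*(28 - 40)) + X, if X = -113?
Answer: 93515/209 ≈ 447.44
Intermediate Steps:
(71/(-38) + 65/22)*((-72 + 29)*(28 - 40)) + X = (71/(-38) + 65/22)*((-72 + 29)*(28 - 40)) - 113 = (71*(-1/38) + 65*(1/22))*(-43*(-12)) - 113 = (-71/38 + 65/22)*516 - 113 = (227/209)*516 - 113 = 117132/209 - 113 = 93515/209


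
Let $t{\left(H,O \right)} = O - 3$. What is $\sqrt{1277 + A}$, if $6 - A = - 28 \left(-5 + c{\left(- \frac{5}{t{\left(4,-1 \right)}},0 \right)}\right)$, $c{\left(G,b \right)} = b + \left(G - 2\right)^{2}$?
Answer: $\frac{3 \sqrt{515}}{2} \approx 34.04$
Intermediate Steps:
$t{\left(H,O \right)} = -3 + O$
$c{\left(G,b \right)} = b + \left(-2 + G\right)^{2}$
$A = - \frac{473}{4}$ ($A = 6 - - 28 \left(-5 + \left(0 + \left(-2 - \frac{5}{-3 - 1}\right)^{2}\right)\right) = 6 - - 28 \left(-5 + \left(0 + \left(-2 - \frac{5}{-4}\right)^{2}\right)\right) = 6 - - 28 \left(-5 + \left(0 + \left(-2 - - \frac{5}{4}\right)^{2}\right)\right) = 6 - - 28 \left(-5 + \left(0 + \left(-2 + \frac{5}{4}\right)^{2}\right)\right) = 6 - - 28 \left(-5 + \left(0 + \left(- \frac{3}{4}\right)^{2}\right)\right) = 6 - - 28 \left(-5 + \left(0 + \frac{9}{16}\right)\right) = 6 - - 28 \left(-5 + \frac{9}{16}\right) = 6 - \left(-28\right) \left(- \frac{71}{16}\right) = 6 - \frac{497}{4} = - \frac{473}{4} \approx -118.25$)
$\sqrt{1277 + A} = \sqrt{1277 - \frac{473}{4}} = \sqrt{\frac{4635}{4}} = \frac{3 \sqrt{515}}{2}$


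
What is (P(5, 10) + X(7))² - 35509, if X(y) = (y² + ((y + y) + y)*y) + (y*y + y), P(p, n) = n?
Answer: 33135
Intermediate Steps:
X(y) = y + 5*y² (X(y) = (y² + (2*y + y)*y) + (y² + y) = (y² + (3*y)*y) + (y + y²) = (y² + 3*y²) + (y + y²) = 4*y² + (y + y²) = y + 5*y²)
(P(5, 10) + X(7))² - 35509 = (10 + 7*(1 + 5*7))² - 35509 = (10 + 7*(1 + 35))² - 35509 = (10 + 7*36)² - 35509 = (10 + 252)² - 35509 = 262² - 35509 = 68644 - 35509 = 33135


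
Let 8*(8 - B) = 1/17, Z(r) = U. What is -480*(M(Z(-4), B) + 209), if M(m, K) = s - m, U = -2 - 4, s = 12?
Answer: -108960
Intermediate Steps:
U = -6
Z(r) = -6
B = 1087/136 (B = 8 - 1/8/17 = 8 - 1/8*1/17 = 8 - 1/136 = 1087/136 ≈ 7.9926)
M(m, K) = 12 - m
-480*(M(Z(-4), B) + 209) = -480*((12 - 1*(-6)) + 209) = -480*((12 + 6) + 209) = -480*(18 + 209) = -480*227 = -108960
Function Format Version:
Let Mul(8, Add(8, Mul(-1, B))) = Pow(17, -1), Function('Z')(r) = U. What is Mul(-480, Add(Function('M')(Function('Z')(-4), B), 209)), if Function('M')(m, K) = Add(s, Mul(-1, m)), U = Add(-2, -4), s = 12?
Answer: -108960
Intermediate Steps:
U = -6
Function('Z')(r) = -6
B = Rational(1087, 136) (B = Add(8, Mul(Rational(-1, 8), Pow(17, -1))) = Add(8, Mul(Rational(-1, 8), Rational(1, 17))) = Add(8, Rational(-1, 136)) = Rational(1087, 136) ≈ 7.9926)
Function('M')(m, K) = Add(12, Mul(-1, m))
Mul(-480, Add(Function('M')(Function('Z')(-4), B), 209)) = Mul(-480, Add(Add(12, Mul(-1, -6)), 209)) = Mul(-480, Add(Add(12, 6), 209)) = Mul(-480, Add(18, 209)) = Mul(-480, 227) = -108960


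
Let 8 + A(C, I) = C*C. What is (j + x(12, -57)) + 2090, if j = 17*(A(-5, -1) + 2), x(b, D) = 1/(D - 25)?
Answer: 197865/82 ≈ 2413.0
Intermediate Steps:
x(b, D) = 1/(-25 + D)
A(C, I) = -8 + C**2 (A(C, I) = -8 + C*C = -8 + C**2)
j = 323 (j = 17*((-8 + (-5)**2) + 2) = 17*((-8 + 25) + 2) = 17*(17 + 2) = 17*19 = 323)
(j + x(12, -57)) + 2090 = (323 + 1/(-25 - 57)) + 2090 = (323 + 1/(-82)) + 2090 = (323 - 1/82) + 2090 = 26485/82 + 2090 = 197865/82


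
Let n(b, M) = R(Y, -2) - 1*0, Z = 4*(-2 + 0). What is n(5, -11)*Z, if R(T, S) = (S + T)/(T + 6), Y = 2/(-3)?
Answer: 4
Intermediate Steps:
Z = -8 (Z = 4*(-2) = -8)
Y = -⅔ (Y = 2*(-⅓) = -⅔ ≈ -0.66667)
R(T, S) = (S + T)/(6 + T)
n(b, M) = -½ (n(b, M) = (-2 - ⅔)/(6 - ⅔) - 1*0 = -8/3/(16/3) + 0 = (3/16)*(-8/3) + 0 = -½ + 0 = -½)
n(5, -11)*Z = -½*(-8) = 4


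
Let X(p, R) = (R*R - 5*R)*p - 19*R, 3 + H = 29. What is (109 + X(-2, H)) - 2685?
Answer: -4162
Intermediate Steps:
H = 26 (H = -3 + 29 = 26)
X(p, R) = -19*R + p*(R² - 5*R) (X(p, R) = (R² - 5*R)*p - 19*R = p*(R² - 5*R) - 19*R = -19*R + p*(R² - 5*R))
(109 + X(-2, H)) - 2685 = (109 + 26*(-19 - 5*(-2) + 26*(-2))) - 2685 = (109 + 26*(-19 + 10 - 52)) - 2685 = (109 + 26*(-61)) - 2685 = (109 - 1586) - 2685 = -1477 - 2685 = -4162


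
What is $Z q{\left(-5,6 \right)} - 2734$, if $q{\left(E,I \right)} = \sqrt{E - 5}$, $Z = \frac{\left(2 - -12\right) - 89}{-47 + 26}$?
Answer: $-2734 + \frac{25 i \sqrt{10}}{7} \approx -2734.0 + 11.294 i$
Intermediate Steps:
$Z = \frac{25}{7}$ ($Z = \frac{\left(2 + 12\right) - 89}{-21} = \left(14 - 89\right) \left(- \frac{1}{21}\right) = \left(-75\right) \left(- \frac{1}{21}\right) = \frac{25}{7} \approx 3.5714$)
$q{\left(E,I \right)} = \sqrt{-5 + E}$
$Z q{\left(-5,6 \right)} - 2734 = \frac{25 \sqrt{-5 - 5}}{7} - 2734 = \frac{25 \sqrt{-10}}{7} - 2734 = \frac{25 i \sqrt{10}}{7} - 2734 = -2734 + \frac{25 i \sqrt{10}}{7}$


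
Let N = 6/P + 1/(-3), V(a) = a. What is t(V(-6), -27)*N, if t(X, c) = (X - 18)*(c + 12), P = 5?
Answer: 312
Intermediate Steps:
t(X, c) = (-18 + X)*(12 + c)
N = 13/15 (N = 6/5 + 1/(-3) = 6*(1/5) + 1*(-1/3) = 6/5 - 1/3 = 13/15 ≈ 0.86667)
t(V(-6), -27)*N = (-216 - 18*(-27) + 12*(-6) - 6*(-27))*(13/15) = (-216 + 486 - 72 + 162)*(13/15) = 360*(13/15) = 312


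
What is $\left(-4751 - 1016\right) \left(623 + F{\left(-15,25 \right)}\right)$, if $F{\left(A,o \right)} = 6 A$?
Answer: $-3073811$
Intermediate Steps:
$\left(-4751 - 1016\right) \left(623 + F{\left(-15,25 \right)}\right) = \left(-4751 - 1016\right) \left(623 + 6 \left(-15\right)\right) = - 5767 \left(623 - 90\right) = \left(-5767\right) 533 = -3073811$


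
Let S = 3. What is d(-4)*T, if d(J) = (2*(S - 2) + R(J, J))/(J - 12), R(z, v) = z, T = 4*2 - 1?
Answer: 7/8 ≈ 0.87500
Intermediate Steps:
T = 7 (T = 8 - 1 = 7)
d(J) = (2 + J)/(-12 + J) (d(J) = (2*(3 - 2) + J)/(J - 12) = (2*1 + J)/(-12 + J) = (2 + J)/(-12 + J))
d(-4)*T = ((2 - 4)/(-12 - 4))*7 = (-2/(-16))*7 = -1/16*(-2)*7 = (1/8)*7 = 7/8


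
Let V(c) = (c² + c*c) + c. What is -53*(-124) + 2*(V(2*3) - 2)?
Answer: 6724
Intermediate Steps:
V(c) = c + 2*c² (V(c) = (c² + c²) + c = 2*c² + c = c + 2*c²)
-53*(-124) + 2*(V(2*3) - 2) = -53*(-124) + 2*((2*3)*(1 + 2*(2*3)) - 2) = 6572 + 2*(6*(1 + 2*6) - 2) = 6572 + 2*(6*(1 + 12) - 2) = 6572 + 2*(6*13 - 2) = 6572 + 2*(78 - 2) = 6572 + 2*76 = 6572 + 152 = 6724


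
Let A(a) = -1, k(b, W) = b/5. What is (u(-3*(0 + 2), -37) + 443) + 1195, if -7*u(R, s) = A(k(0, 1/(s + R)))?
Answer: 11467/7 ≈ 1638.1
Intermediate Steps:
k(b, W) = b/5 (k(b, W) = b*(⅕) = b/5)
u(R, s) = ⅐ (u(R, s) = -⅐*(-1) = ⅐)
(u(-3*(0 + 2), -37) + 443) + 1195 = (⅐ + 443) + 1195 = 3102/7 + 1195 = 11467/7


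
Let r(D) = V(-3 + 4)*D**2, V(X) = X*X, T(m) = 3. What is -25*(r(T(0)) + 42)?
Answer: -1275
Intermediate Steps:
V(X) = X**2
r(D) = D**2 (r(D) = (-3 + 4)**2*D**2 = 1**2*D**2 = 1*D**2 = D**2)
-25*(r(T(0)) + 42) = -25*(3**2 + 42) = -25*(9 + 42) = -25*51 = -1275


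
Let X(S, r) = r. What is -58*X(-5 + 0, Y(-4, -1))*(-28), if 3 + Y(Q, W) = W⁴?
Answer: -3248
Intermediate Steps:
Y(Q, W) = -3 + W⁴
-58*X(-5 + 0, Y(-4, -1))*(-28) = -58*(-3 + (-1)⁴)*(-28) = -58*(-3 + 1)*(-28) = -58*(-2)*(-28) = 116*(-28) = -3248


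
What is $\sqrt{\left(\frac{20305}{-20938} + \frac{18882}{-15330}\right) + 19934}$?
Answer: $\frac{\sqrt{158012515395292810}}{2815610} \approx 141.18$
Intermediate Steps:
$\sqrt{\left(\frac{20305}{-20938} + \frac{18882}{-15330}\right) + 19934} = \sqrt{\left(20305 \left(- \frac{1}{20938}\right) + 18882 \left(- \frac{1}{15330}\right)\right) + 19934} = \sqrt{\left(- \frac{20305}{20938} - \frac{3147}{2555}\right) + 19934} = \sqrt{- \frac{117771161}{53496590} + 19934} = \sqrt{\frac{1066283253899}{53496590}} = \frac{\sqrt{158012515395292810}}{2815610}$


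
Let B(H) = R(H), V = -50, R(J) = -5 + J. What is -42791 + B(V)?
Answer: -42846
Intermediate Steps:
B(H) = -5 + H
-42791 + B(V) = -42791 + (-5 - 50) = -42791 - 55 = -42846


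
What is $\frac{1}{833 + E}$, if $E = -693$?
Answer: $\frac{1}{140} \approx 0.0071429$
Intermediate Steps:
$\frac{1}{833 + E} = \frac{1}{833 - 693} = \frac{1}{140}$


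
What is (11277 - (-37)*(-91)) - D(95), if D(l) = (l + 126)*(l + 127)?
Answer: -41152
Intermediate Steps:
D(l) = (126 + l)*(127 + l)
(11277 - (-37)*(-91)) - D(95) = (11277 - (-37)*(-91)) - (16002 + 95**2 + 253*95) = (11277 - 1*3367) - (16002 + 9025 + 24035) = (11277 - 3367) - 1*49062 = 7910 - 49062 = -41152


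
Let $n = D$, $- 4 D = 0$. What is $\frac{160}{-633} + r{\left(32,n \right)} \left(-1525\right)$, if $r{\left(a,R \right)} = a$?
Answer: $- \frac{30890560}{633} \approx -48800.0$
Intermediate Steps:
$D = 0$ ($D = \left(- \frac{1}{4}\right) 0 = 0$)
$n = 0$
$\frac{160}{-633} + r{\left(32,n \right)} \left(-1525\right) = \frac{160}{-633} + 32 \left(-1525\right) = 160 \left(- \frac{1}{633}\right) - 48800 = - \frac{160}{633} - 48800 = - \frac{30890560}{633}$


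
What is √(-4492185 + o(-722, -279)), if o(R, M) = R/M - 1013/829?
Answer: 2*I*√6675325818225469/77097 ≈ 2119.5*I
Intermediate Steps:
o(R, M) = -1013/829 + R/M (o(R, M) = R/M - 1013*1/829 = R/M - 1013/829 = -1013/829 + R/M)
√(-4492185 + o(-722, -279)) = √(-4492185 + (-1013/829 - 722/(-279))) = √(-4492185 + (-1013/829 - 722*(-1/279))) = √(-4492185 + (-1013/829 + 722/279)) = √(-4492185 + 315911/231291) = √(-1039001644924/231291) = 2*I*√6675325818225469/77097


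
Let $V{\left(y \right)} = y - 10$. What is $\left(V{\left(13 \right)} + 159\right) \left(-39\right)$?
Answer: $-6318$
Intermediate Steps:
$V{\left(y \right)} = -10 + y$
$\left(V{\left(13 \right)} + 159\right) \left(-39\right) = \left(\left(-10 + 13\right) + 159\right) \left(-39\right) = \left(3 + 159\right) \left(-39\right) = 162 \left(-39\right) = -6318$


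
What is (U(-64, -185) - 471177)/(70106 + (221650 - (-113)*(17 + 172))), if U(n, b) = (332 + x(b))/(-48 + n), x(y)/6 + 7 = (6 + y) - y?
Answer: -26386075/17534328 ≈ -1.5048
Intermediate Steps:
x(y) = -6 (x(y) = -42 + 6*((6 + y) - y) = -42 + 6*6 = -42 + 36 = -6)
U(n, b) = 326/(-48 + n) (U(n, b) = (332 - 6)/(-48 + n) = 326/(-48 + n))
(U(-64, -185) - 471177)/(70106 + (221650 - (-113)*(17 + 172))) = (326/(-48 - 64) - 471177)/(70106 + (221650 - (-113)*(17 + 172))) = (326/(-112) - 471177)/(70106 + (221650 - (-113)*189)) = (326*(-1/112) - 471177)/(70106 + (221650 - 1*(-21357))) = (-163/56 - 471177)/(70106 + (221650 + 21357)) = -26386075/(56*(70106 + 243007)) = -26386075/56/313113 = -26386075/56*1/313113 = -26386075/17534328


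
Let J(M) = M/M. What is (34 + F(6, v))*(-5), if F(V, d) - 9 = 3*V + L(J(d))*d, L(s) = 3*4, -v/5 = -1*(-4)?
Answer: 895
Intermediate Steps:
J(M) = 1
v = -20 (v = -(-5)*(-4) = -5*4 = -20)
L(s) = 12
F(V, d) = 9 + 3*V + 12*d (F(V, d) = 9 + (3*V + 12*d) = 9 + 3*V + 12*d)
(34 + F(6, v))*(-5) = (34 + (9 + 3*6 + 12*(-20)))*(-5) = (34 + (9 + 18 - 240))*(-5) = (34 - 213)*(-5) = -179*(-5) = 895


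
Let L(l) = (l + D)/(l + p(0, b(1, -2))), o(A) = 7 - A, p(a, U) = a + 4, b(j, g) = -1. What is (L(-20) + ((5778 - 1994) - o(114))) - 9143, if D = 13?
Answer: -84025/16 ≈ -5251.6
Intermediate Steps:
p(a, U) = 4 + a
L(l) = (13 + l)/(4 + l) (L(l) = (l + 13)/(l + (4 + 0)) = (13 + l)/(l + 4) = (13 + l)/(4 + l))
(L(-20) + ((5778 - 1994) - o(114))) - 9143 = ((13 - 20)/(4 - 20) + ((5778 - 1994) - (7 - 1*114))) - 9143 = (-7/(-16) + (3784 - (7 - 114))) - 9143 = (-1/16*(-7) + (3784 - 1*(-107))) - 9143 = (7/16 + (3784 + 107)) - 9143 = (7/16 + 3891) - 9143 = 62263/16 - 9143 = -84025/16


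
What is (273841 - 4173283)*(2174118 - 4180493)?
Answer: 7823742942750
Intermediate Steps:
(273841 - 4173283)*(2174118 - 4180493) = -3899442*(-2006375) = 7823742942750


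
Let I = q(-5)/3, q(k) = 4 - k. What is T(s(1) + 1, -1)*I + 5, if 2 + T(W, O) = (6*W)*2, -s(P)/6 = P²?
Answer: -181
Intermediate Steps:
s(P) = -6*P²
I = 3 (I = (4 - 1*(-5))/3 = (4 + 5)*(⅓) = 9*(⅓) = 3)
T(W, O) = -2 + 12*W (T(W, O) = -2 + (6*W)*2 = -2 + 12*W)
T(s(1) + 1, -1)*I + 5 = (-2 + 12*(-6*1² + 1))*3 + 5 = (-2 + 12*(-6*1 + 1))*3 + 5 = (-2 + 12*(-6 + 1))*3 + 5 = (-2 + 12*(-5))*3 + 5 = (-2 - 60)*3 + 5 = -62*3 + 5 = -186 + 5 = -181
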